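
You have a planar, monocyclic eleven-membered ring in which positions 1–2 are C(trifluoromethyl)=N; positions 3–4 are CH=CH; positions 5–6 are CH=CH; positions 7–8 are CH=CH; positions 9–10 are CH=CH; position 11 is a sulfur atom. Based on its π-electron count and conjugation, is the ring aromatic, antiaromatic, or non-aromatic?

Check conjugation: every atom in a ring double bond is sp² and brings one electron to the p orbital; the doubly-bonded nitrogens are pyridine-type — their lone pairs lie in the ring plane, leaving one electron in the p orbital; the sulfur donates one lone pair from its p orbital — every position has a p orbital, so the cyclic π system is continuous.
π-electron count: 5 × 2 = 10 from the double-bond units + 2 from the S atom = 12.
12 is a 4n count (n = 3), so the planar conjugated ring is antiaromatic.

Antiaromatic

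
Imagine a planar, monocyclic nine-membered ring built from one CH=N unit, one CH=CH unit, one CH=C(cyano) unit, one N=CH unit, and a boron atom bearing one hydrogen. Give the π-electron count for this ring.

All ring atoms are sp² and supply a p orbital to the ring (the double-bond atoms are sp², each contributing one p electron; each sp² =N– keeps its lone pair in-plane and puts one electron into the π system; the boron has an empty p orbital); the conjugation is uninterrupted.
Adding the contributions, 4 × 2 = 8 from the double-bond units + 0 from the BH atom = 8.

8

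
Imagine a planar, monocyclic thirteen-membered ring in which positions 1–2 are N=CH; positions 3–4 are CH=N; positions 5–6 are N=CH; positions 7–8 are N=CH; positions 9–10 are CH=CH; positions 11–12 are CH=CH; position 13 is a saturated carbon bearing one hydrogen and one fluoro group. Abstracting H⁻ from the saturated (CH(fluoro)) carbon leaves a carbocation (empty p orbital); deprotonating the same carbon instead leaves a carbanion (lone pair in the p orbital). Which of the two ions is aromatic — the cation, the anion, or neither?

In both ions every ring atom is sp² and contributes a p orbital, so both rings are fully conjugated.
Cation: 6 × 2 + 0 = 12 π electrons → 4(3), antiaromatic.
Anion: 6 × 2 + 2 = 14 π electrons → 4(3)+2, aromatic.

The anion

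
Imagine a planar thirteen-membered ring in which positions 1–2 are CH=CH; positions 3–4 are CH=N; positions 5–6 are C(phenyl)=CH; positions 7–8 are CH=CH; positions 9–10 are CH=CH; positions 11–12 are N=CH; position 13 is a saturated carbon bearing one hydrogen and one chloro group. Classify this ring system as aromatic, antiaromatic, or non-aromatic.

The CH(chloro) position has four σ bonds — that saturated carbon is sp³ and has no p orbital in the ring π system — so the cyclic conjugation is interrupted.
Hückel's rule only applies to fully conjugated rings, so this one is simply non-aromatic.

Non-aromatic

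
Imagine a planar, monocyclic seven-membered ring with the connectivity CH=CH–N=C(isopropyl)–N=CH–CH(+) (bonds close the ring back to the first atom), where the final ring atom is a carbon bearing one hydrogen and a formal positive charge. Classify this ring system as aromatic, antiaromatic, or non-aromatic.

Aromatic

All ring atoms are sp² and supply a p orbital to the ring (every atom in a ring double bond is sp² and brings one electron to the p orbital; the doubly-bonded nitrogens are pyridine-type — their lone pairs lie in the ring plane, leaving one electron in the p orbital; the carbocation has an empty p orbital); the conjugation is uninterrupted.
Tallying contributions gives 3 × 2 = 6 from the double-bond units + 0 from the CH(+) atom = 6.
With 6 π electrons (n = 1), the Hückel 4n+2 condition holds.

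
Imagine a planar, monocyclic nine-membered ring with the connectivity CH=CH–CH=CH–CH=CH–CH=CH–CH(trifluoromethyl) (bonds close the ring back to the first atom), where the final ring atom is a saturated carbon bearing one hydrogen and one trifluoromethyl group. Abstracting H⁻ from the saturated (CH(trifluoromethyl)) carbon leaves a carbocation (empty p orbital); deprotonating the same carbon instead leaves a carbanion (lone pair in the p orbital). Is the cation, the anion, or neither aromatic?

In either ion the ring is fully conjugated: every atom, including the new sp² carbon, supplies a p orbital.
Cation: 4 × 2 + 0 = 8 π electrons → 4(2), antiaromatic.
Anion: 4 × 2 + 2 = 10 π electrons → 4(2)+2, aromatic.

The anion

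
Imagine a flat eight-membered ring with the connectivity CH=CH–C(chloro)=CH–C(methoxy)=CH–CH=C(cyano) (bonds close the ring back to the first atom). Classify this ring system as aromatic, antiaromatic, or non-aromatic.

The p orbitals form a continuous loop: the double-bond atoms are sp², each contributing one p electron. The ring is fully conjugated.
Counting π electrons: 4 × 2 = 8 from the 4 double-bond units.
A 4n π count (8, n = 2) in a planar conjugated ring means antiaromatic.

Antiaromatic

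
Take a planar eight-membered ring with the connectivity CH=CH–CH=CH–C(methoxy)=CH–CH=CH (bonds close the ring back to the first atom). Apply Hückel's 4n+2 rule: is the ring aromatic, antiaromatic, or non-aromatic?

The p orbitals form a continuous loop: every atom in a ring double bond is sp² and brings one electron to the p orbital. The ring is fully conjugated.
π-electron count: 4 × 2 = 8 from the 4 double-bond units.
With 8 = 4·2 π electrons, Hückel's rule classifies the planar ring as antiaromatic.

Antiaromatic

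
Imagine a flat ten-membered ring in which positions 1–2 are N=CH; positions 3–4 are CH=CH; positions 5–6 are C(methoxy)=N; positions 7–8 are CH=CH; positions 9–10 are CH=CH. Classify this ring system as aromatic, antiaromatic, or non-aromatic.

Aromatic

The p orbitals form a continuous loop: every atom in a ring double bond is sp² and brings one electron to the p orbital; each sp² =N– keeps its lone pair in-plane and puts one electron into the π system. The ring is fully conjugated.
Tallying contributions gives 5 × 2 = 10 from the 5 double-bond units.
That gives a 4n+2 count (10, n = 2).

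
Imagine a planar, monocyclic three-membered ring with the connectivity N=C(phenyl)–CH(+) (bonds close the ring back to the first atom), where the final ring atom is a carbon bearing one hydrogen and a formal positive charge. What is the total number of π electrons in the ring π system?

Check conjugation: each doubly-bonded ring atom is sp² with one p-orbital electron; each sp² =N– keeps its lone pair in-plane and puts one electron into the π system; the carbocation has an empty p orbital — every position has a p orbital, so the cyclic π system is continuous.
π-electron count: 1 × 2 = 2 from the double-bond unit + 0 from the CH(+) atom = 2.

2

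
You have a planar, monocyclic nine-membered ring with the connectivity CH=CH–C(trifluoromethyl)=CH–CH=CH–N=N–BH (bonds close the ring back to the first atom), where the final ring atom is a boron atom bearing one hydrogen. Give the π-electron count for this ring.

8

All ring atoms are sp² and supply a p orbital to the ring (each doubly-bonded ring atom is sp² with one p-orbital electron; each sp² =N– keeps its lone pair in-plane and puts one electron into the π system; the boron has an empty p orbital); the conjugation is uninterrupted.
Adding the contributions, 4 × 2 = 8 from the double-bond units + 0 from the BH atom = 8.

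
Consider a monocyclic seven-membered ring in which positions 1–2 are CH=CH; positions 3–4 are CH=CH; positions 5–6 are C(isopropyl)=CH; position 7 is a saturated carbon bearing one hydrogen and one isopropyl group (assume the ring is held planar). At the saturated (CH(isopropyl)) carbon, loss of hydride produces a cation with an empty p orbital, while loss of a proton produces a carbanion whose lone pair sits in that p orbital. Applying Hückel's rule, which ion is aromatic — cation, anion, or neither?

The cation

Once that carbon is sp², every ring atom has a p orbital and both ions are fully conjugated.
Cation: 3 × 2 + 0 = 6 π electrons → 4(1)+2, aromatic.
Anion: 3 × 2 + 2 = 8 π electrons → 4(2), antiaromatic.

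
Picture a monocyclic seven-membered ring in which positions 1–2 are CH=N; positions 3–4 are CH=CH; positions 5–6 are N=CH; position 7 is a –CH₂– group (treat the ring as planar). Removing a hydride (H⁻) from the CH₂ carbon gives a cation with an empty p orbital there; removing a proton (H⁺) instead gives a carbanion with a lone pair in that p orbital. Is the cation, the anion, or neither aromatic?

In both ions every ring atom is sp² and contributes a p orbital, so both rings are fully conjugated.
Cation: 3 × 2 + 0 = 6 π electrons → 4(1)+2, aromatic.
Anion: 3 × 2 + 2 = 8 π electrons → 4(2), antiaromatic.

The cation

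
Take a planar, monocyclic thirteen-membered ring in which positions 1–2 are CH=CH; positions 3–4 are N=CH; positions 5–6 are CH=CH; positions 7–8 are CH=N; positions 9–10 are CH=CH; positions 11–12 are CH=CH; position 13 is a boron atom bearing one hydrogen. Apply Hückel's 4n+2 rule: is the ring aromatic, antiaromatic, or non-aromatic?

Antiaromatic

Every ring atom contributes a p orbital perpendicular to the ring (the double-bond atoms are sp², each contributing one p electron; each sp² =N– keeps its lone pair in-plane and puts one electron into the π system; the boron has an empty p orbital), so the π system is cyclic and fully conjugated.
Adding the contributions, 6 × 2 = 12 from the double-bond units + 0 from the BH atom = 12.
12 = 4(3); a planar, fully conjugated 4n system is antiaromatic.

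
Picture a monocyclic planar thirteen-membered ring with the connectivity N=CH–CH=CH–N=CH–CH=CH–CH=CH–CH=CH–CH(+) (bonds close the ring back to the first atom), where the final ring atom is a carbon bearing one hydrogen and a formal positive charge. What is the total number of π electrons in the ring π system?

Every ring atom contributes a p orbital perpendicular to the ring (every atom in a ring double bond is sp² and brings one electron to the p orbital; the doubly-bonded nitrogens are pyridine-type — their lone pairs lie in the ring plane, leaving one electron in the p orbital; the carbocation has an empty p orbital), so the π system is cyclic and fully conjugated.
Adding the contributions, 6 × 2 = 12 from the double-bond units + 0 from the CH(+) atom = 12.

12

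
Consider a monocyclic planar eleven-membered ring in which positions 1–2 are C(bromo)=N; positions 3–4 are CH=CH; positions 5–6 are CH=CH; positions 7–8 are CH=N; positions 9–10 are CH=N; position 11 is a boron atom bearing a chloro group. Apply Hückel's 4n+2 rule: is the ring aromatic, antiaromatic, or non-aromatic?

Aromatic

The p orbitals form a continuous loop: every atom in a ring double bond is sp² and brings one electron to the p orbital; each sp² =N– keeps its lone pair in-plane and puts one electron into the π system; the boron has an empty p orbital. The ring is fully conjugated.
Counting π electrons: 5 × 2 = 10 from the double-bond units + 0 from the B(chloro) atom = 10.
With 10 π electrons (n = 2), the Hückel 4n+2 condition holds.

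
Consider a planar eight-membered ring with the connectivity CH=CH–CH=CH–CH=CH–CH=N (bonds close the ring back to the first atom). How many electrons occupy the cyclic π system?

The p orbitals form a continuous loop: each doubly-bonded ring atom is sp² with one p-orbital electron; each sp² =N– keeps its lone pair in-plane and puts one electron into the π system. The ring is fully conjugated.
Counting π electrons: 4 × 2 = 8 from the 4 double-bond units.

8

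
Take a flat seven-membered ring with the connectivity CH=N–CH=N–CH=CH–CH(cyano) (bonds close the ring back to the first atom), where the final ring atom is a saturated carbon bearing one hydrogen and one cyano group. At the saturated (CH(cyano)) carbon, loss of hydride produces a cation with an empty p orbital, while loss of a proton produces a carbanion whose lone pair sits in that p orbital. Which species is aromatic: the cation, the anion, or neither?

The cation

Once that carbon is sp², every ring atom has a p orbital and both ions are fully conjugated.
Cation: 3 × 2 + 0 = 6 π electrons → 4(1)+2, aromatic.
Anion: 3 × 2 + 2 = 8 π electrons → 4(2), antiaromatic.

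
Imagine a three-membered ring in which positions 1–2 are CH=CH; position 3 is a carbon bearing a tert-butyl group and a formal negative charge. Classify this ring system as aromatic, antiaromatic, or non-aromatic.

Antiaromatic

Every ring atom contributes a p orbital perpendicular to the ring (each doubly-bonded ring atom is sp² with one p-orbital electron; the carbanion's lone pair occupies the p orbital), so the π system is cyclic and fully conjugated.
Tallying contributions gives 1 × 2 = 2 from the double-bond unit + 2 from the C(tert-butyl)(-) atom = 4.
4 is a 4n count (n = 1), so the planar conjugated ring is antiaromatic.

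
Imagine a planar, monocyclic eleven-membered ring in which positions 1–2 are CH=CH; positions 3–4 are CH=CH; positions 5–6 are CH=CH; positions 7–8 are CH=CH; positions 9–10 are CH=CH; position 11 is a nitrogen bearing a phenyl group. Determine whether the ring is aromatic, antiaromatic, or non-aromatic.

Check conjugation: every atom in a ring double bond is sp² and brings one electron to the p orbital; the pyrrole-type nitrogen donates its lone pair from the p orbital — every position has a p orbital, so the cyclic π system is continuous.
Adding the contributions, 5 × 2 = 10 from the double-bond units + 2 from the N(phenyl) atom = 12.
12 is a 4n count (n = 3), so the planar conjugated ring is antiaromatic.

Antiaromatic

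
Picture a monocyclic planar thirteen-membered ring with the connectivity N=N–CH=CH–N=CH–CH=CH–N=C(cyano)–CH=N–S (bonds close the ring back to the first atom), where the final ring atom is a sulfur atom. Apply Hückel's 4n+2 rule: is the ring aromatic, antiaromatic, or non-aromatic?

The p orbitals form a continuous loop: the double-bond atoms are sp², each contributing one p electron; each sp² =N– keeps its lone pair in-plane and puts one electron into the π system; the sulfur donates one lone pair from its p orbital. The ring is fully conjugated.
Adding the contributions, 6 × 2 = 12 from the double-bond units + 2 from the S atom = 14.
Since 14 = 4·3 + 2, the ring meets the 4n+2 criterion.

Aromatic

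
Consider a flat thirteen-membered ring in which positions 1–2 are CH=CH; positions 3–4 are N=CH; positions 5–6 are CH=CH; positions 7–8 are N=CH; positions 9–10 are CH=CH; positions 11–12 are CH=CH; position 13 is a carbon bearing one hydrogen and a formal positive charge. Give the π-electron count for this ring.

12

Every ring atom contributes a p orbital perpendicular to the ring (every atom in a ring double bond is sp² and brings one electron to the p orbital; each sp² =N– keeps its lone pair in-plane and puts one electron into the π system; the carbocation has an empty p orbital), so the π system is cyclic and fully conjugated.
Adding the contributions, 6 × 2 = 12 from the double-bond units + 0 from the CH(+) atom = 12.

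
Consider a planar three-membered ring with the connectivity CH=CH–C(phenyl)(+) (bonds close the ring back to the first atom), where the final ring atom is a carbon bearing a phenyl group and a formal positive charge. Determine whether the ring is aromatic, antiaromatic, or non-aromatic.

The p orbitals form a continuous loop: every atom in a ring double bond is sp² and brings one electron to the p orbital; the carbocation has an empty p orbital. The ring is fully conjugated.
Counting π electrons: 1 × 2 = 2 from the double-bond unit + 0 from the C(phenyl)(+) atom = 2.
Since 2 = 4·0 + 2, the ring meets the 4n+2 criterion.

Aromatic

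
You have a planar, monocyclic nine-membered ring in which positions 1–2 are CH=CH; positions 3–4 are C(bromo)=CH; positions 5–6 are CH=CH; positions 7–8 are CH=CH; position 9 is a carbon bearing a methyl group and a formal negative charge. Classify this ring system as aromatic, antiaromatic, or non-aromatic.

Aromatic

Check conjugation: every atom in a ring double bond is sp² and brings one electron to the p orbital; the carbanion's lone pair occupies the p orbital — every position has a p orbital, so the cyclic π system is continuous.
Counting π electrons: 4 × 2 = 8 from the double-bond units + 2 from the C(methyl)(-) atom = 10.
Since 10 = 4·2 + 2, the ring meets the 4n+2 criterion.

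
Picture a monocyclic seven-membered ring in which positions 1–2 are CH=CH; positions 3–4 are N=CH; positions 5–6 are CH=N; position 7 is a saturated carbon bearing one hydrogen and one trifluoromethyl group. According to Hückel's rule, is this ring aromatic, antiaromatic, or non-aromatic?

At the CH(trifluoromethyl) position, that saturated carbon is sp³ and has no p orbital in the ring π system; the ring's p-orbital overlap is broken there.
Broken conjugation rules out both aromaticity and antiaromaticity.

Non-aromatic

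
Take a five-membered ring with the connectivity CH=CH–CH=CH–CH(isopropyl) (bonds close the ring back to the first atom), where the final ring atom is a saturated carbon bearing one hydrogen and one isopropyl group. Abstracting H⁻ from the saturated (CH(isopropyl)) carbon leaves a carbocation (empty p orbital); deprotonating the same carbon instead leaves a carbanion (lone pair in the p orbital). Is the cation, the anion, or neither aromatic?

The anion

In either ion the ring is fully conjugated: every atom, including the new sp² carbon, supplies a p orbital.
Cation: 2 × 2 + 0 = 4 π electrons → 4(1), antiaromatic.
Anion: 2 × 2 + 2 = 6 π electrons → 4(1)+2, aromatic.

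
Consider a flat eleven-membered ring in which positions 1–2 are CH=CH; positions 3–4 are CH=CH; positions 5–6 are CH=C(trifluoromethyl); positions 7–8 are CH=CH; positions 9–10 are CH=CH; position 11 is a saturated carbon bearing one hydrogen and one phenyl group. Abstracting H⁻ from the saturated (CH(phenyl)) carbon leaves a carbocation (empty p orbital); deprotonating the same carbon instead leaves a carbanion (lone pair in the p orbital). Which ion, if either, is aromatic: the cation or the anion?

The cation

In either ion the ring is fully conjugated: every atom, including the new sp² carbon, supplies a p orbital.
Cation: 5 × 2 + 0 = 10 π electrons → 4(2)+2, aromatic.
Anion: 5 × 2 + 2 = 12 π electrons → 4(3), antiaromatic.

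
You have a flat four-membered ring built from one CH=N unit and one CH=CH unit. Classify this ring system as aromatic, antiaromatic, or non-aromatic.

All ring atoms are sp² and supply a p orbital to the ring (every atom in a ring double bond is sp² and brings one electron to the p orbital; the doubly-bonded nitrogens are pyridine-type — their lone pairs lie in the ring plane, leaving one electron in the p orbital); the conjugation is uninterrupted.
π-electron count: 2 × 2 = 4 from the 2 double-bond units.
With 4 = 4·1 π electrons, Hückel's rule classifies the planar ring as antiaromatic.

Antiaromatic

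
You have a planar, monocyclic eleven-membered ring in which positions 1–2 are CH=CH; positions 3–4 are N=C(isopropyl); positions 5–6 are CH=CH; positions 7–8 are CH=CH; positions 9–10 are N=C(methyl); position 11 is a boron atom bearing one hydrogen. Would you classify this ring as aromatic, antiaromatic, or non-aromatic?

All ring atoms are sp² and supply a p orbital to the ring (every atom in a ring double bond is sp² and brings one electron to the p orbital; the doubly-bonded nitrogens are pyridine-type — their lone pairs lie in the ring plane, leaving one electron in the p orbital; the boron has an empty p orbital); the conjugation is uninterrupted.
Tallying contributions gives 5 × 2 = 10 from the double-bond units + 0 from the BH atom = 10.
With 10 π electrons (n = 2), the Hückel 4n+2 condition holds.

Aromatic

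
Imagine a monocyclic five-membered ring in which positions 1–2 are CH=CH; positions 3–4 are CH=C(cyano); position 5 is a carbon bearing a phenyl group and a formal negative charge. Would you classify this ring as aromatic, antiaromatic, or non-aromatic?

All ring atoms are sp² and supply a p orbital to the ring (the double-bond atoms are sp², each contributing one p electron; the carbanion's lone pair occupies the p orbital); the conjugation is uninterrupted.
Counting π electrons: 2 × 2 = 4 from the double-bond units + 2 from the C(phenyl)(-) atom = 6.
6 = 4(1) + 2, which satisfies Hückel's 4n+2 rule.

Aromatic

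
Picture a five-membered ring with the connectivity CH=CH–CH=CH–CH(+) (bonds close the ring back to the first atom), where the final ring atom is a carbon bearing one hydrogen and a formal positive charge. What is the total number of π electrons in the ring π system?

4

All ring atoms are sp² and supply a p orbital to the ring (every atom in a ring double bond is sp² and brings one electron to the p orbital; the carbocation has an empty p orbital); the conjugation is uninterrupted.
π-electron count: 2 × 2 = 4 from the double-bond units + 0 from the CH(+) atom = 4.
(This ring is the cyclopentadienyl cation.)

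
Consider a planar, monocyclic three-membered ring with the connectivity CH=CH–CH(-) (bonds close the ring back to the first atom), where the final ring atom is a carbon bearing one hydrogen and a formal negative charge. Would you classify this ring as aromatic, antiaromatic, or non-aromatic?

Antiaromatic

Every ring atom contributes a p orbital perpendicular to the ring (every atom in a ring double bond is sp² and brings one electron to the p orbital; the carbanion's lone pair occupies the p orbital), so the π system is cyclic and fully conjugated.
Tallying contributions gives 1 × 2 = 2 from the double-bond unit + 2 from the CH(-) atom = 4.
A 4n π count (4, n = 1) in a planar conjugated ring means antiaromatic.
This is the cyclopropenyl anion.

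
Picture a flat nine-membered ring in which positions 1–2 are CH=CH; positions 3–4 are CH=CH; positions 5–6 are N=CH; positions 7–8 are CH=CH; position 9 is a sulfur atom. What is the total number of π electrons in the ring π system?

10

The p orbitals form a continuous loop: the double-bond atoms are sp², each contributing one p electron; each sp² =N– keeps its lone pair in-plane and puts one electron into the π system; the sulfur donates one lone pair from its p orbital. The ring is fully conjugated.
Counting π electrons: 4 × 2 = 8 from the double-bond units + 2 from the S atom = 10.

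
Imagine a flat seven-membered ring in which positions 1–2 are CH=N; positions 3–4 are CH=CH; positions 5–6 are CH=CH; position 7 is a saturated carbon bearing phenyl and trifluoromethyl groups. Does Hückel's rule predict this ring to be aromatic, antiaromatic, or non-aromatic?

Non-aromatic

The C(phenyl)(trifluoromethyl) position has four σ bonds — that saturated carbon is sp³ and has no p orbital in the ring π system — so the cyclic conjugation is interrupted.
Hückel's rule only applies to fully conjugated rings, so this one is simply non-aromatic.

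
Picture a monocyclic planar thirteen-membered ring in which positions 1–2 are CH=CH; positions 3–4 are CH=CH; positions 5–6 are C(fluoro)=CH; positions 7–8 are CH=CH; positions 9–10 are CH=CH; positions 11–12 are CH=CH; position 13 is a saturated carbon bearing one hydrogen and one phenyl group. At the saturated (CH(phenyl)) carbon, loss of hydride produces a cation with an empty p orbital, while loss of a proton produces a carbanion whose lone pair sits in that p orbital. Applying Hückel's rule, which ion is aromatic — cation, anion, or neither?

In either ion the ring is fully conjugated: every atom, including the new sp² carbon, supplies a p orbital.
Cation: 6 × 2 + 0 = 12 π electrons → 4(3), antiaromatic.
Anion: 6 × 2 + 2 = 14 π electrons → 4(3)+2, aromatic.

The anion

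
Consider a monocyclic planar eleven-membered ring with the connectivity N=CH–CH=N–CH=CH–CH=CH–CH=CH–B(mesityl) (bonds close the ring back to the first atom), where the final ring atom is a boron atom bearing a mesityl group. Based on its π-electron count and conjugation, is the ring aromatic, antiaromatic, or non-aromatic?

All ring atoms are sp² and supply a p orbital to the ring (every atom in a ring double bond is sp² and brings one electron to the p orbital; each =N– nitrogen is pyridine-type (lone pair in the sp² plane, one electron in the p orbital); the boron has an empty p orbital); the conjugation is uninterrupted.
Adding the contributions, 5 × 2 = 10 from the double-bond units + 0 from the B(mesityl) atom = 10.
Since 10 = 4·2 + 2, the ring meets the 4n+2 criterion.

Aromatic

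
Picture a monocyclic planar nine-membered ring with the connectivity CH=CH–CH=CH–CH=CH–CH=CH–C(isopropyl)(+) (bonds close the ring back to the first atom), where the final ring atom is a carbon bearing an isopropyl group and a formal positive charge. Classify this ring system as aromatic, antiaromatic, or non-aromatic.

Every ring atom contributes a p orbital perpendicular to the ring (each doubly-bonded ring atom is sp² with one p-orbital electron; the carbocation has an empty p orbital), so the π system is cyclic and fully conjugated.
Counting π electrons: 4 × 2 = 8 from the double-bond units + 0 from the C(isopropyl)(+) atom = 8.
8 = 4(2); a planar, fully conjugated 4n system is antiaromatic.

Antiaromatic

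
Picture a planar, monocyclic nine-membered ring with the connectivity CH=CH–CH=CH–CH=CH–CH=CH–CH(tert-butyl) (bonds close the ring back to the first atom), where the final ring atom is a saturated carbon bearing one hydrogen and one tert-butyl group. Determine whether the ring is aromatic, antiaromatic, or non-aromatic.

Non-aromatic

At the CH(tert-butyl) position, that saturated carbon is sp³ and has no p orbital in the ring π system; the ring's p-orbital overlap is broken there.
Without a continuous loop of overlapping p orbitals the Hückel electron count never comes into play.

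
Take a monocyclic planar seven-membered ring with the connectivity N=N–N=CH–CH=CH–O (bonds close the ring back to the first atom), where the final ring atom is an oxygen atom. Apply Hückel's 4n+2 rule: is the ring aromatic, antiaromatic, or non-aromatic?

Antiaromatic

Check conjugation: each doubly-bonded ring atom is sp² with one p-orbital electron; the doubly-bonded nitrogens are pyridine-type — their lone pairs lie in the ring plane, leaving one electron in the p orbital; the oxygen donates one lone pair from its p orbital — every position has a p orbital, so the cyclic π system is continuous.
Adding the contributions, 3 × 2 = 6 from the double-bond units + 2 from the O atom = 8.
8 = 4(2); a planar, fully conjugated 4n system is antiaromatic.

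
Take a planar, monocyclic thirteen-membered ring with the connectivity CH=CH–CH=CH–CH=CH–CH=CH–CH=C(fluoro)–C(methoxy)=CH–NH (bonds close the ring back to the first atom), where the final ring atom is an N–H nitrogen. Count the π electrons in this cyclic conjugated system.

All ring atoms are sp² and supply a p orbital to the ring (the double-bond atoms are sp², each contributing one p electron; the pyrrole-type nitrogen donates its lone pair from the p orbital); the conjugation is uninterrupted.
Tallying contributions gives 6 × 2 = 12 from the double-bond units + 2 from the NH atom = 14.

14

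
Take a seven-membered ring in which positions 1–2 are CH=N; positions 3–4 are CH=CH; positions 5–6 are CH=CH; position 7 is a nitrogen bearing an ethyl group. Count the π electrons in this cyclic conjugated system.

8

Every ring atom contributes a p orbital perpendicular to the ring (each doubly-bonded ring atom is sp² with one p-orbital electron; each =N– nitrogen is pyridine-type (lone pair in the sp² plane, one electron in the p orbital); the pyrrole-type nitrogen donates its lone pair from the p orbital), so the π system is cyclic and fully conjugated.
Counting π electrons: 3 × 2 = 6 from the double-bond units + 2 from the N(ethyl) atom = 8.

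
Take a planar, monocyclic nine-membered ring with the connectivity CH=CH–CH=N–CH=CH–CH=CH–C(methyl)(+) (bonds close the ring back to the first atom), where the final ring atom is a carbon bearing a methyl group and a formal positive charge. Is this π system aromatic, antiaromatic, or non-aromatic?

Antiaromatic

Every ring atom contributes a p orbital perpendicular to the ring (each doubly-bonded ring atom is sp² with one p-orbital electron; each =N– nitrogen is pyridine-type (lone pair in the sp² plane, one electron in the p orbital); the carbocation has an empty p orbital), so the π system is cyclic and fully conjugated.
π-electron count: 4 × 2 = 8 from the double-bond units + 0 from the C(methyl)(+) atom = 8.
8 is a 4n count (n = 2), so the planar conjugated ring is antiaromatic.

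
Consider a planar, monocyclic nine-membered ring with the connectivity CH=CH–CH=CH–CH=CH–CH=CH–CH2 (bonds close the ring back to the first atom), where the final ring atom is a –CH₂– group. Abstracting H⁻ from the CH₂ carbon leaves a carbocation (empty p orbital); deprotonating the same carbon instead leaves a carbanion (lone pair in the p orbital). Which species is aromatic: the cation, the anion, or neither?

In either ion the ring is fully conjugated: every atom, including the new sp² carbon, supplies a p orbital.
Cation: 4 × 2 + 0 = 8 π electrons → 4(2), antiaromatic.
Anion: 4 × 2 + 2 = 10 π electrons → 4(2)+2, aromatic.

The anion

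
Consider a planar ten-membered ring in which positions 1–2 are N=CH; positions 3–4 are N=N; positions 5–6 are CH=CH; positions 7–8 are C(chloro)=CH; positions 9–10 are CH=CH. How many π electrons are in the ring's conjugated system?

The p orbitals form a continuous loop: the double-bond atoms are sp², each contributing one p electron; each sp² =N– keeps its lone pair in-plane and puts one electron into the π system. The ring is fully conjugated.
Adding the contributions, 5 × 2 = 10 from the 5 double-bond units.

10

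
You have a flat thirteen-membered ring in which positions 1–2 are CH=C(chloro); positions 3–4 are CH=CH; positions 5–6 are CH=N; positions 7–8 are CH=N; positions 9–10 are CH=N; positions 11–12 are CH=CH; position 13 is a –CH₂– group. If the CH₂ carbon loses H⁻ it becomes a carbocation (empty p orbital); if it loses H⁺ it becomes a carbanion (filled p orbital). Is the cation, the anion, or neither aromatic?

Once that carbon is sp², every ring atom has a p orbital and both ions are fully conjugated.
Cation: 6 × 2 + 0 = 12 π electrons → 4(3), antiaromatic.
Anion: 6 × 2 + 2 = 14 π electrons → 4(3)+2, aromatic.

The anion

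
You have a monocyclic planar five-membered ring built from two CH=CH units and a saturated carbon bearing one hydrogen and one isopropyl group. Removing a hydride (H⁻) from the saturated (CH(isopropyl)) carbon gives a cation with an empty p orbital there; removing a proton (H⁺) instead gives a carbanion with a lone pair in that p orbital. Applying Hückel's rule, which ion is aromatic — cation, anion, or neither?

The anion

Both ions have a continuous loop of p orbitals — each ring atom is sp².
Cation: 2 × 2 + 0 = 4 π electrons → 4(1), antiaromatic.
Anion: 2 × 2 + 2 = 6 π electrons → 4(1)+2, aromatic.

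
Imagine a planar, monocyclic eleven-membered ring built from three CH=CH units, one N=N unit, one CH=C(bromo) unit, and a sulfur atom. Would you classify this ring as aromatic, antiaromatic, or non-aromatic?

Antiaromatic

Every ring atom contributes a p orbital perpendicular to the ring (the double-bond atoms are sp², each contributing one p electron; the doubly-bonded nitrogens are pyridine-type — their lone pairs lie in the ring plane, leaving one electron in the p orbital; the sulfur donates one lone pair from its p orbital), so the π system is cyclic and fully conjugated.
Counting π electrons: 5 × 2 = 10 from the double-bond units + 2 from the S atom = 12.
A 4n π count (12, n = 3) in a planar conjugated ring means antiaromatic.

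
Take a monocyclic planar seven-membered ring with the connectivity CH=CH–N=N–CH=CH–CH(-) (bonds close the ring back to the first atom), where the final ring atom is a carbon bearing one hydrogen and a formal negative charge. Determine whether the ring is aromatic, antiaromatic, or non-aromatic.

Check conjugation: each doubly-bonded ring atom is sp² with one p-orbital electron; each =N– nitrogen is pyridine-type (lone pair in the sp² plane, one electron in the p orbital); the carbanion's lone pair occupies the p orbital — every position has a p orbital, so the cyclic π system is continuous.
Tallying contributions gives 3 × 2 = 6 from the double-bond units + 2 from the CH(-) atom = 8.
A 4n π count (8, n = 2) in a planar conjugated ring means antiaromatic.

Antiaromatic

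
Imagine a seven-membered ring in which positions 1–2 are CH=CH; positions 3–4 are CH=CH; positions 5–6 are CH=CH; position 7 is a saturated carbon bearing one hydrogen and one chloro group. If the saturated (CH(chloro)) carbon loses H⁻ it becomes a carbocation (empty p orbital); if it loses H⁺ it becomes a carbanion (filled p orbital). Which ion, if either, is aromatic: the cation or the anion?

The cation

In either ion the ring is fully conjugated: every atom, including the new sp² carbon, supplies a p orbital.
Cation: 3 × 2 + 0 = 6 π electrons → 4(1)+2, aromatic.
Anion: 3 × 2 + 2 = 8 π electrons → 4(2), antiaromatic.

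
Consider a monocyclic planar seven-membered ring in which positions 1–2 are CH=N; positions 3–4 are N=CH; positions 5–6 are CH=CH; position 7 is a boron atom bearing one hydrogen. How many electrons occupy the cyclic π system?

6

Check conjugation: every atom in a ring double bond is sp² and brings one electron to the p orbital; each sp² =N– keeps its lone pair in-plane and puts one electron into the π system; the boron has an empty p orbital — every position has a p orbital, so the cyclic π system is continuous.
Adding the contributions, 3 × 2 = 6 from the double-bond units + 0 from the BH atom = 6.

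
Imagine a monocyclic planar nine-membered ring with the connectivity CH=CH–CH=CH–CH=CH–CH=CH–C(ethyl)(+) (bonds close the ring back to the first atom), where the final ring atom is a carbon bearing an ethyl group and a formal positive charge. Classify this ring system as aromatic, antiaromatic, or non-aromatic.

Check conjugation: the double-bond atoms are sp², each contributing one p electron; the carbocation has an empty p orbital — every position has a p orbital, so the cyclic π system is continuous.
Adding the contributions, 4 × 2 = 8 from the double-bond units + 0 from the C(ethyl)(+) atom = 8.
8 is a 4n count (n = 2), so the planar conjugated ring is antiaromatic.

Antiaromatic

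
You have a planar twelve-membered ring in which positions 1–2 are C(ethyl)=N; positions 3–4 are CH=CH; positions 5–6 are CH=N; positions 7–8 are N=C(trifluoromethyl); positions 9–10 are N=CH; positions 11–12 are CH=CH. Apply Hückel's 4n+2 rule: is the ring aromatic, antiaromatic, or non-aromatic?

Check conjugation: each doubly-bonded ring atom is sp² with one p-orbital electron; the doubly-bonded nitrogens are pyridine-type — their lone pairs lie in the ring plane, leaving one electron in the p orbital — every position has a p orbital, so the cyclic π system is continuous.
Counting π electrons: 6 × 2 = 12 from the 6 double-bond units.
12 = 4(3); a planar, fully conjugated 4n system is antiaromatic.

Antiaromatic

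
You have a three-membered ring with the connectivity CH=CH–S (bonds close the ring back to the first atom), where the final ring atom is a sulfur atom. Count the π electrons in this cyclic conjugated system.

4

All ring atoms are sp² and supply a p orbital to the ring (the double-bond atoms are sp², each contributing one p electron; the sulfur donates one lone pair from its p orbital); the conjugation is uninterrupted.
π-electron count: 1 × 2 = 2 from the double-bond unit + 2 from the S atom = 4.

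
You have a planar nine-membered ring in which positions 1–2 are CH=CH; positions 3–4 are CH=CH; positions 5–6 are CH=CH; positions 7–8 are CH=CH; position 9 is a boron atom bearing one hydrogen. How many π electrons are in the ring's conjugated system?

Check conjugation: every atom in a ring double bond is sp² and brings one electron to the p orbital; the boron has an empty p orbital — every position has a p orbital, so the cyclic π system is continuous.
Counting π electrons: 4 × 2 = 8 from the double-bond units + 0 from the BH atom = 8.

8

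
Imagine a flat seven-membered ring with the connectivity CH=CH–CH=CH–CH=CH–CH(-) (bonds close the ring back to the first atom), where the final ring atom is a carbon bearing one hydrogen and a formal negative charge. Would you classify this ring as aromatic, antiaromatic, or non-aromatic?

All ring atoms are sp² and supply a p orbital to the ring (each doubly-bonded ring atom is sp² with one p-orbital electron; the carbanion's lone pair occupies the p orbital); the conjugation is uninterrupted.
Tallying contributions gives 3 × 2 = 6 from the double-bond units + 2 from the CH(-) atom = 8.
With 8 = 4·2 π electrons, Hückel's rule classifies the planar ring as antiaromatic.
(This ring is the cycloheptatrienyl anion.)

Antiaromatic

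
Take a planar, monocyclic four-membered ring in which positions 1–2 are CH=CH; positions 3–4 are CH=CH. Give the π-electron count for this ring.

Every ring atom contributes a p orbital perpendicular to the ring (every atom in a ring double bond is sp² and brings one electron to the p orbital), so the π system is cyclic and fully conjugated.
π-electron count: 2 × 2 = 4 from the 2 double-bond units.
This is cyclobutadiene.

4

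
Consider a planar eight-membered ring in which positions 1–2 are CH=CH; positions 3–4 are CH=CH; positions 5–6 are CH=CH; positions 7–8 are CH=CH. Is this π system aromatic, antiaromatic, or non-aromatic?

Antiaromatic

Every ring atom contributes a p orbital perpendicular to the ring (each doubly-bonded ring atom is sp² with one p-orbital electron), so the π system is cyclic and fully conjugated.
π-electron count: 4 × 2 = 8 from the 4 double-bond units.
8 = 4(2); a planar, fully conjugated 4n system is antiaromatic.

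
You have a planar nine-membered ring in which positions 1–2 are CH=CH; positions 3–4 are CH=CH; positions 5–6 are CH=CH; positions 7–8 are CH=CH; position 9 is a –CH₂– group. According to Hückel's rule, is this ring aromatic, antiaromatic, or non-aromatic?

Because the tetrahedral CH₂ carbon is sp³ and has no p orbital in the ring π system at the CH2 position, the π system cannot extend all the way around the ring.
Hückel's rule only applies to fully conjugated rings, so this one is simply non-aromatic.

Non-aromatic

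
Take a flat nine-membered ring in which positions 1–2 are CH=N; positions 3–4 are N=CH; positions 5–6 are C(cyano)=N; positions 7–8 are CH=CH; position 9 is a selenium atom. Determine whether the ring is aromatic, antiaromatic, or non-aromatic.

Aromatic

The p orbitals form a continuous loop: the double-bond atoms are sp², each contributing one p electron; each sp² =N– keeps its lone pair in-plane and puts one electron into the π system; the selenium donates one lone pair from its p orbital. The ring is fully conjugated.
Adding the contributions, 4 × 2 = 8 from the double-bond units + 2 from the Se atom = 10.
10 = 4(2) + 2, which satisfies Hückel's 4n+2 rule.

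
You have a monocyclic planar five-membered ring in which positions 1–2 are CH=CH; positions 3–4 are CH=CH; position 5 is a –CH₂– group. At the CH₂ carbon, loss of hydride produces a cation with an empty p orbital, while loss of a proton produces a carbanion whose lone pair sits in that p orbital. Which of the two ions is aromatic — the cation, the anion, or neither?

The anion

Both ions have a continuous loop of p orbitals — each ring atom is sp².
Cation: 2 × 2 + 0 = 4 π electrons → 4(1), antiaromatic.
Anion: 2 × 2 + 2 = 6 π electrons → 4(1)+2, aromatic.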